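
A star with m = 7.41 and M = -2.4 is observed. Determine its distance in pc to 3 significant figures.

m − M = 5 log₁₀(d/10 pc)
7.41 − (-2.4) = 9.81 = 5 log₁₀(d/10)
d = 10 × 10^(9.81/5) = 10 × 10^1.962 = 916.2 pc.

916 pc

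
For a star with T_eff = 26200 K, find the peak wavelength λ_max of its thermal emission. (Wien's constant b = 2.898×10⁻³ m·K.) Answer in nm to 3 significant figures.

111 nm

λ_max = b/T = 2.898×10⁻³ / 26200 = 1.11×10^-7 m = 110.6 nm.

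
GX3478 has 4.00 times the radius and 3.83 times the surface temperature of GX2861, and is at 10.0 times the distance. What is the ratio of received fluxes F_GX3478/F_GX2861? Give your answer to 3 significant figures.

L_GX3478/L_GX2861 = (R_GX3478/R_GX2861)²(T_GX3478/T_GX2861)⁴ = (4.00)² × (3.83)⁴ = 3443.
F_GX3478/F_GX2861 = (L_GX3478/L_GX2861)/(d_GX3478/d_GX2861)² = 3443 / (10.0)² = 34.43.

34.4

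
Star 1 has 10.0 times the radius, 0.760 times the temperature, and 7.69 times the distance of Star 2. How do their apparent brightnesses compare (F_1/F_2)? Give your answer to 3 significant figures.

L_1/L_2 = (R_1/R_2)²(T_1/T_2)⁴ = (10.0)² × (0.760)⁴ = 33.36.
F_1/F_2 = (L_1/L_2)/(d_1/d_2)² = 33.36 / (7.69)² = 0.5642.

0.564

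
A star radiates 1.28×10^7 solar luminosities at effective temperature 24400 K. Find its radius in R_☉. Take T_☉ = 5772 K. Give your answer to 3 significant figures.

R/R_☉ = √(L/L_☉) / (T/T_☉)² = √(1.28×10^7) / (4.227)²
       = 3578 / 17.87 = 200.2.

200 R_☉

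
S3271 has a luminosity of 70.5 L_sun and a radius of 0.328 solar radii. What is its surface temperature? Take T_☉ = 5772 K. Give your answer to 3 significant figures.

T/T_☉ = (L/L_☉)^(1/4) / (R/R_☉)^(1/2)
T = 5772 × (70.5)^(1/4) / √(0.328) = 5772 × 2.898 / 0.5727 = 2.920×10^4 K.

2.92×10^4 K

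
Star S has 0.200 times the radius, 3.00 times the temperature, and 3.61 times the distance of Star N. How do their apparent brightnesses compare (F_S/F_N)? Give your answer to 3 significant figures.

L_S/L_N = (R_S/R_N)²(T_S/T_N)⁴ = (0.200)² × (3.00)⁴ = 3.240.
F_S/F_N = (L_S/L_N)/(d_S/d_N)² = 3.240 / (3.61)² = 0.2486.

0.249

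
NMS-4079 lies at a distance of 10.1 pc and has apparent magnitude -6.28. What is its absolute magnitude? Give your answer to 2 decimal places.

M = m − 5 log₁₀(d/10 pc) = -6.28 − 5 log₁₀(10.1/10)
  = -6.28 − 5 × 0.004 = -6.28 − 0.02 = -6.30.

-6.30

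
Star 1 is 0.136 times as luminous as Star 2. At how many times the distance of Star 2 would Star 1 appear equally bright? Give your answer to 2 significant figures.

0.37

Equal flux requires L_1/d_1² = L_2/d_2², so d_1/d_2 = √(L_1/L_2)
= √(0.136) = 0.3688.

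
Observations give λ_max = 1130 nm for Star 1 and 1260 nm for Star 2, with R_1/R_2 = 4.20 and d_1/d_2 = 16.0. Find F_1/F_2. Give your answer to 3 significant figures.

Wien's law: T_1/T_2 = λ_2/λ_1 = 1260/1130 = 1.115.
L_1/L_2 = (R_1/R_2)²(T_1/T_2)⁴ = (4.20)²(1.115)⁴ = 27.27.
F_1/F_2 = (L_1/L_2)/(d_1/d_2)² = 27.27/(16.0)² = 0.1065.

0.107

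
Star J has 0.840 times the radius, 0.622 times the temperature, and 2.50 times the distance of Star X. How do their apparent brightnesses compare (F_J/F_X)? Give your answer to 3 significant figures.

0.0169

L_J/L_X = (R_J/R_X)²(T_J/T_X)⁴ = (0.840)² × (0.622)⁴ = 0.1056.
F_J/F_X = (L_J/L_X)/(d_J/d_X)² = 0.1056 / (2.50)² = 0.01690.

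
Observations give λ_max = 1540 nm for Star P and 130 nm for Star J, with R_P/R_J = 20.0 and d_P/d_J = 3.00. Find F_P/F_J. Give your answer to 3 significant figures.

Wien's law: T_P/T_J = λ_J/λ_P = 130/1540 = 0.08442.
L_P/L_J = (R_P/R_J)²(T_P/T_J)⁴ = (20.0)²(0.08442)⁴ = 0.02031.
F_P/F_J = (L_P/L_J)/(d_P/d_J)² = 0.02031/(3.00)² = 0.002257.

0.00226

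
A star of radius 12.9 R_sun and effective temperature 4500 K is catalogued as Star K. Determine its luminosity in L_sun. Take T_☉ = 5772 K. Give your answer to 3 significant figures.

61.5 L_sun

L/L_☉ = (R/R_☉)² (T/T_☉)⁴ = (12.9)² × (4500/5772)⁴
       = 166.4 × (0.7796)⁴ = 166.4 × 0.3694 = 61.48.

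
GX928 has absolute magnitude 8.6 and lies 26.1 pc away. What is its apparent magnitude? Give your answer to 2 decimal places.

10.68

m = M + 5 log₁₀(d/10 pc) = 8.6 + 5 log₁₀(26.1/10)
  = 8.6 + 5 × 0.417 = 8.6 + 2.08 = 10.68.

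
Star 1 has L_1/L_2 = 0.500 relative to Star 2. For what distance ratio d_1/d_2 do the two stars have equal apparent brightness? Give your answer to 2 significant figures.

0.71

Equal flux requires L_1/d_1² = L_2/d_2², so d_1/d_2 = √(L_1/L_2)
= √(0.500) = 0.7071.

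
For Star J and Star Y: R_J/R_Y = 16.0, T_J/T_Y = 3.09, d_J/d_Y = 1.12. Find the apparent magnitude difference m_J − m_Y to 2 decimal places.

L_J/L_Y = (16.0)²(3.09)⁴ = 2.334×10^4.
F_J/F_Y = (L_J/L_Y)/(d_J/d_Y)² = 2.334×10^4/1.254 = 1.861×10^4.
m_J − m_Y = −2.5 log₁₀(1.861×10^4) = -10.67.

-10.67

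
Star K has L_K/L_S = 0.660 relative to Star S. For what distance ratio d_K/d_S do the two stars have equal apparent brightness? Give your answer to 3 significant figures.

0.812

Equal flux requires L_K/d_K² = L_S/d_S², so d_K/d_S = √(L_K/L_S)
= √(0.660) = 0.8124.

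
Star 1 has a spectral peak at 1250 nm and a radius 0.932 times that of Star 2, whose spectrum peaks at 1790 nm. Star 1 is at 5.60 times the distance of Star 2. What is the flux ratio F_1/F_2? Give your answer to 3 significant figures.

0.116

Wien's law: T_1/T_2 = λ_2/λ_1 = 1790/1250 = 1.432.
L_1/L_2 = (R_1/R_2)²(T_1/T_2)⁴ = (0.932)²(1.432)⁴ = 3.653.
F_1/F_2 = (L_1/L_2)/(d_1/d_2)² = 3.653/(5.60)² = 0.1165.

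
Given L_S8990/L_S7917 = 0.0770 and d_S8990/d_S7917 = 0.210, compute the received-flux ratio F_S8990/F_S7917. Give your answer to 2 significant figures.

F = L/(4πd²), so F_S8990/F_S7917 = (L_S8990/L_S7917) / (d_S8990/d_S7917)²
= 0.0770 / (0.210)² = 0.0770 / 0.04410 = 1.746.

1.7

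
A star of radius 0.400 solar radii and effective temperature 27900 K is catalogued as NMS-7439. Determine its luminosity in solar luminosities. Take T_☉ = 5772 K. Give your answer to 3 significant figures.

L/L_☉ = (R/R_☉)² (T/T_☉)⁴ = (0.400)² × (27900/5772)⁴
       = 0.1600 × (4.834)⁴ = 0.1600 × 545.9 = 87.34.

87.3 solar luminosities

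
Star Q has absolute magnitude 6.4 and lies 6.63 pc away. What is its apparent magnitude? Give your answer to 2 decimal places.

m = M + 5 log₁₀(d/10 pc) = 6.4 + 5 log₁₀(6.63/10)
  = 6.4 + 5 × -0.178 = 6.4 + -0.89 = 5.51.

5.51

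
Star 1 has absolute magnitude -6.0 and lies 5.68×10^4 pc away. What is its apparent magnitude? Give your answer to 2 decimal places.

m = M + 5 log₁₀(d/10 pc) = -6.0 + 5 log₁₀(5.68×10^4/10)
  = -6.0 + 5 × 3.754 = -6.0 + 18.77 = 12.77.

12.77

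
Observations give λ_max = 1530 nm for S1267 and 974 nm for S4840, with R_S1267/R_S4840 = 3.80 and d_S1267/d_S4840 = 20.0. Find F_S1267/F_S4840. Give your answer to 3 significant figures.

0.00593

Wien's law: T_S1267/T_S4840 = λ_S4840/λ_S1267 = 974/1530 = 0.6366.
L_S1267/L_S4840 = (R_S1267/R_S4840)²(T_S1267/T_S4840)⁴ = (3.80)²(0.6366)⁴ = 2.372.
F_S1267/F_S4840 = (L_S1267/L_S4840)/(d_S1267/d_S4840)² = 2.372/(20.0)² = 0.005929.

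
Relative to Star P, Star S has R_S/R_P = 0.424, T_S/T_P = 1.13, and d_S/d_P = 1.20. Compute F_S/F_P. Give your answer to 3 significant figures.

0.204

L_S/L_P = (R_S/R_P)²(T_S/T_P)⁴ = (0.424)² × (1.13)⁴ = 0.2931.
F_S/F_P = (L_S/L_P)/(d_S/d_P)² = 0.2931 / (1.20)² = 0.2036.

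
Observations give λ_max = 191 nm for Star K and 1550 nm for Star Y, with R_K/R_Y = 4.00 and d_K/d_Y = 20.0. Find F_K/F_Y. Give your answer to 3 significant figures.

Wien's law: T_K/T_Y = λ_Y/λ_K = 1550/191 = 8.115.
L_K/L_Y = (R_K/R_Y)²(T_K/T_Y)⁴ = (4.00)²(8.115)⁴ = 6.939×10^4.
F_K/F_Y = (L_K/L_Y)/(d_K/d_Y)² = 6.939×10^4/(20.0)² = 173.5.

173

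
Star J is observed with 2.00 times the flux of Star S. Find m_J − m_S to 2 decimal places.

-0.75

m_J − m_S = −2.5 log₁₀(F_J/F_S) = −2.5 log₁₀(2.00) = −2.5 × (0.301) = -0.753.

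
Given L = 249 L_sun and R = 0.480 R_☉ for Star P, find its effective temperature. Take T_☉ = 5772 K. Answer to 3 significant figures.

T/T_☉ = (L/L_☉)^(1/4) / (R/R_☉)^(1/2)
T = 5772 × (249)^(1/4) / √(0.480) = 5772 × 3.972 / 0.6928 = 3.309×10^4 K.

3.31×10^4 K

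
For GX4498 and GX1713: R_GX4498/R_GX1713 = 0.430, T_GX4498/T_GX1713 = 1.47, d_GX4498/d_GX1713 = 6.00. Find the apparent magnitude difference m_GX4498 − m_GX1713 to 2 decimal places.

4.05

L_GX4498/L_GX1713 = (0.430)²(1.47)⁴ = 0.8634.
F_GX4498/F_GX1713 = (L_GX4498/L_GX1713)/(d_GX4498/d_GX1713)² = 0.8634/36.00 = 0.02398.
m_GX4498 − m_GX1713 = −2.5 log₁₀(0.02398) = 4.05.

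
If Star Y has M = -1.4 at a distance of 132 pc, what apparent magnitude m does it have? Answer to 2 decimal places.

m = M + 5 log₁₀(d/10 pc) = -1.4 + 5 log₁₀(132/10)
  = -1.4 + 5 × 1.121 = -1.4 + 5.60 = 4.20.

4.20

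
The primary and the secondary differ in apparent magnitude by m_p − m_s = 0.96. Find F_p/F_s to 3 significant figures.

F_p/F_s = 10^(−(m_p − m_s)/2.5) = 10^(-0.96/2.5) = 10^-0.384 = 0.4130.

0.413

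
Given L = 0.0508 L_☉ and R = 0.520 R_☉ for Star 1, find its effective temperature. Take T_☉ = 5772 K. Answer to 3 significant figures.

3.80×10^3 K

T/T_☉ = (L/L_☉)^(1/4) / (R/R_☉)^(1/2)
T = 5772 × (0.0508)^(1/4) / √(0.520) = 5772 × 0.4748 / 0.7211 = 3800 K.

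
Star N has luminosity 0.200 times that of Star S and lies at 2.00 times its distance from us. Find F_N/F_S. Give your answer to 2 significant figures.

0.050

F = L/(4πd²), so F_N/F_S = (L_N/L_S) / (d_N/d_S)²
= 0.200 / (2.00)² = 0.200 / 4.000 = 0.05000.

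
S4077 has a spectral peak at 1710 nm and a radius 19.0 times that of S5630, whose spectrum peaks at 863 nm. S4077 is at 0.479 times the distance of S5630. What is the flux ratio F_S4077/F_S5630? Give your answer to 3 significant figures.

Wien's law: T_S4077/T_S5630 = λ_S5630/λ_S4077 = 863/1710 = 0.5047.
L_S4077/L_S5630 = (R_S4077/R_S5630)²(T_S4077/T_S5630)⁴ = (19.0)²(0.5047)⁴ = 23.42.
F_S4077/F_S5630 = (L_S4077/L_S5630)/(d_S4077/d_S5630)² = 23.42/(0.479)² = 102.1.

102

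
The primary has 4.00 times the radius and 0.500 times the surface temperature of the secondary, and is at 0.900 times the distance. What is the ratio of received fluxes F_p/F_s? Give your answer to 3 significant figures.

1.23

L_p/L_s = (R_p/R_s)²(T_p/T_s)⁴ = (4.00)² × (0.500)⁴ = 1.000.
F_p/F_s = (L_p/L_s)/(d_p/d_s)² = 1.000 / (0.900)² = 1.235.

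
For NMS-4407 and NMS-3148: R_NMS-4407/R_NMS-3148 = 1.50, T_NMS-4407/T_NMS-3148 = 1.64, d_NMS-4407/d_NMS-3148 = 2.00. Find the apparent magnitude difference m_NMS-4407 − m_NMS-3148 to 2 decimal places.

L_NMS-4407/L_NMS-3148 = (1.50)²(1.64)⁴ = 16.28.
F_NMS-4407/F_NMS-3148 = (L_NMS-4407/L_NMS-3148)/(d_NMS-4407/d_NMS-3148)² = 16.28/4.000 = 4.069.
m_NMS-4407 − m_NMS-3148 = −2.5 log₁₀(4.069) = -1.52.

-1.52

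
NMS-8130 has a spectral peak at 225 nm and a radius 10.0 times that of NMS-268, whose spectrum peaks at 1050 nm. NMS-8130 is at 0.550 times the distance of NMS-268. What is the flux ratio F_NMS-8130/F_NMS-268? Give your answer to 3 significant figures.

1.57×10^5

Wien's law: T_NMS-8130/T_NMS-268 = λ_NMS-268/λ_NMS-8130 = 1050/225 = 4.667.
L_NMS-8130/L_NMS-268 = (R_NMS-8130/R_NMS-268)²(T_NMS-8130/T_NMS-268)⁴ = (10.0)²(4.667)⁴ = 4.743×10^4.
F_NMS-8130/F_NMS-268 = (L_NMS-8130/L_NMS-268)/(d_NMS-8130/d_NMS-268)² = 4.743×10^4/(0.550)² = 1.568×10^5.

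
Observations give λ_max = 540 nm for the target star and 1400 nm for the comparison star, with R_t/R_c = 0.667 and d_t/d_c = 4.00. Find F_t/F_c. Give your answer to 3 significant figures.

Wien's law: T_t/T_c = λ_c/λ_t = 1400/540 = 2.593.
L_t/L_c = (R_t/R_c)²(T_t/T_c)⁴ = (0.667)²(2.593)⁴ = 20.10.
F_t/F_c = (L_t/L_c)/(d_t/d_c)² = 20.10/(4.00)² = 1.256.

1.26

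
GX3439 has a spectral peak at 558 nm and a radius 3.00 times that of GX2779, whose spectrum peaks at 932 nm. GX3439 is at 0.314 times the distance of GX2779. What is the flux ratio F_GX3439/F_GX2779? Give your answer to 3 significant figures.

710

Wien's law: T_GX3439/T_GX2779 = λ_GX2779/λ_GX3439 = 932/558 = 1.670.
L_GX3439/L_GX2779 = (R_GX3439/R_GX2779)²(T_GX3439/T_GX2779)⁴ = (3.00)²(1.670)⁴ = 70.04.
F_GX3439/F_GX2779 = (L_GX3439/L_GX2779)/(d_GX3439/d_GX2779)² = 70.04/(0.314)² = 710.4.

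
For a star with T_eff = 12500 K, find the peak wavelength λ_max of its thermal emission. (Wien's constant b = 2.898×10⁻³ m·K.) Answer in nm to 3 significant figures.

232 nm

λ_max = b/T = 2.898×10⁻³ / 12500 = 2.32×10^-7 m = 231.8 nm.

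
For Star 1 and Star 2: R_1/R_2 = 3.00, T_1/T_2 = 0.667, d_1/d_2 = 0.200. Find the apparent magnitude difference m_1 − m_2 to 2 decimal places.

L_1/L_2 = (3.00)²(0.667)⁴ = 1.781.
F_1/F_2 = (L_1/L_2)/(d_1/d_2)² = 1.781/0.04000 = 44.53.
m_1 − m_2 = −2.5 log₁₀(44.53) = -4.12.

-4.12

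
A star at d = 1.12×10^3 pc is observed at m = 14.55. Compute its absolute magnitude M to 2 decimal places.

4.30

M = m − 5 log₁₀(d/10 pc) = 14.55 − 5 log₁₀(1.12×10^3/10)
  = 14.55 − 5 × 2.049 = 14.55 − 10.25 = 4.30.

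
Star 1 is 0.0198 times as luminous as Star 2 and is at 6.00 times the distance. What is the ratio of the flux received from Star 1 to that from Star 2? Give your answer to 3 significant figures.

F = L/(4πd²), so F_1/F_2 = (L_1/L_2) / (d_1/d_2)²
= 0.0198 / (6.00)² = 0.0198 / 36.00 = 5.500×10^-4.

5.50×10^-4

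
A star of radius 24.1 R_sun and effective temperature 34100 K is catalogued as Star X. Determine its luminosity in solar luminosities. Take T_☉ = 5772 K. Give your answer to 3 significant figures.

L/L_☉ = (R/R_☉)² (T/T_☉)⁴ = (24.1)² × (34100/5772)⁴
       = 580.8 × (5.908)⁴ = 580.8 × 1218 = 7.075×10^5.

7.08×10^5 solar luminosities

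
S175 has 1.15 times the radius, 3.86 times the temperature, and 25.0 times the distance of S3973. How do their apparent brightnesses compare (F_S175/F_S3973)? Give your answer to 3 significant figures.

L_S175/L_S3973 = (R_S175/R_S3973)²(T_S175/T_S3973)⁴ = (1.15)² × (3.86)⁴ = 293.6.
F_S175/F_S3973 = (L_S175/L_S3973)/(d_S175/d_S3973)² = 293.6 / (25.0)² = 0.4697.

0.470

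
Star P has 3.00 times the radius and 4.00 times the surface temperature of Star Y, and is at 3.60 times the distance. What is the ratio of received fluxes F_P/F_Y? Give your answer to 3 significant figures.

L_P/L_Y = (R_P/R_Y)²(T_P/T_Y)⁴ = (3.00)² × (4.00)⁴ = 2304.
F_P/F_Y = (L_P/L_Y)/(d_P/d_Y)² = 2304 / (3.60)² = 177.8.

178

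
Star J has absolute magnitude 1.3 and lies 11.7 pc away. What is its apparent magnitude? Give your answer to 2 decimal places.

1.64

m = M + 5 log₁₀(d/10 pc) = 1.3 + 5 log₁₀(11.7/10)
  = 1.3 + 5 × 0.068 = 1.3 + 0.34 = 1.64.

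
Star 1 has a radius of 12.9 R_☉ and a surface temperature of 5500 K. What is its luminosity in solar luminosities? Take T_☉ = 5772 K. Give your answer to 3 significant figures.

L/L_☉ = (R/R_☉)² (T/T_☉)⁴ = (12.9)² × (5500/5772)⁴
       = 166.4 × (0.9529)⁴ = 166.4 × 0.8244 = 137.2.

137 solar luminosities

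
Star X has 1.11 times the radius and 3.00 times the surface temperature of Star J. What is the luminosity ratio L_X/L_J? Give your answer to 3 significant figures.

From the Stefan–Boltzmann law, L ∝ R²T⁴, so
L_X/L_J = (R_X/R_J)² (T_X/T_J)⁴ = (1.11)² × (3.00)⁴ = 1.232 × 81.00 = 99.80.

99.8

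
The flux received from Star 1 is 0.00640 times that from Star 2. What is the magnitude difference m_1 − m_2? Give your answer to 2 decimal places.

5.48

m_1 − m_2 = −2.5 log₁₀(F_1/F_2) = −2.5 log₁₀(0.00640) = −2.5 × (-2.194) = 5.485.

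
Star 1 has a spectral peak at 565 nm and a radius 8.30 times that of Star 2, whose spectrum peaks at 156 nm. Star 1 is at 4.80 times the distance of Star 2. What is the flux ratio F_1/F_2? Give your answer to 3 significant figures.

Wien's law: T_1/T_2 = λ_2/λ_1 = 156/565 = 0.2761.
L_1/L_2 = (R_1/R_2)²(T_1/T_2)⁴ = (8.30)²(0.2761)⁴ = 0.4004.
F_1/F_2 = (L_1/L_2)/(d_1/d_2)² = 0.4004/(4.80)² = 0.01738.

0.0174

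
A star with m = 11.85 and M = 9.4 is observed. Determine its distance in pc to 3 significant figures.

m − M = 5 log₁₀(d/10 pc)
11.85 − (9.4) = 2.45 = 5 log₁₀(d/10)
d = 10 × 10^(2.45/5) = 10 × 10^0.490 = 30.90 pc.

30.9 pc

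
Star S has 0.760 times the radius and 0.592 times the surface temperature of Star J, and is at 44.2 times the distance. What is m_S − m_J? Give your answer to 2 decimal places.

11.10

L_S/L_J = (0.760)²(0.592)⁴ = 0.07094.
F_S/F_J = (L_S/L_J)/(d_S/d_J)² = 0.07094/1954 = 3.631×10^-5.
m_S − m_J = −2.5 log₁₀(3.631×10^-5) = 11.10.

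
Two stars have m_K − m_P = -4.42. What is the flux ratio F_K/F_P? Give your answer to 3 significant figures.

58.6

F_K/F_P = 10^(−(m_K − m_P)/2.5) = 10^(4.42/2.5) = 10^1.768 = 58.61.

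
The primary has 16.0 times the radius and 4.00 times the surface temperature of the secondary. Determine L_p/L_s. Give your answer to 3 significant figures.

6.55×10^4

From the Stefan–Boltzmann law, L ∝ R²T⁴, so
L_p/L_s = (R_p/R_s)² (T_p/T_s)⁴ = (16.0)² × (4.00)⁴ = 256.0 × 256.0 = 6.554×10^4.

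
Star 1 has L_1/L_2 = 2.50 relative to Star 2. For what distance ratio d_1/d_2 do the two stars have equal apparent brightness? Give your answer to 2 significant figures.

Equal flux requires L_1/d_1² = L_2/d_2², so d_1/d_2 = √(L_1/L_2)
= √(2.50) = 1.581.

1.6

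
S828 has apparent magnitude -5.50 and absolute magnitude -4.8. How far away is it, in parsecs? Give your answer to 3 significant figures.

7.24 pc

m − M = 5 log₁₀(d/10 pc)
-5.50 − (-4.8) = -0.70 = 5 log₁₀(d/10)
d = 10 × 10^(-0.70/5) = 10 × 10^-0.140 = 7.244 pc.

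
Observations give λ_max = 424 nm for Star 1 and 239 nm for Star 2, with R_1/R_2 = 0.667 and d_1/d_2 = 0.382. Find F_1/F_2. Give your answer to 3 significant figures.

0.308

Wien's law: T_1/T_2 = λ_2/λ_1 = 239/424 = 0.5637.
L_1/L_2 = (R_1/R_2)²(T_1/T_2)⁴ = (0.667)²(0.5637)⁴ = 0.04491.
F_1/F_2 = (L_1/L_2)/(d_1/d_2)² = 0.04491/(0.382)² = 0.3078.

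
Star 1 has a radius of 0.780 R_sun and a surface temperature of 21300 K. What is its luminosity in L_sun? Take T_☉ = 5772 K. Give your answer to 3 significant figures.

L/L_☉ = (R/R_☉)² (T/T_☉)⁴ = (0.780)² × (21300/5772)⁴
       = 0.6084 × (3.690)⁴ = 0.6084 × 185.4 = 112.8.

113 L_sun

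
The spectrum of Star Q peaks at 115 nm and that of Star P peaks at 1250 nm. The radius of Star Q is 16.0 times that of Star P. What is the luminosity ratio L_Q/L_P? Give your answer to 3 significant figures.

3.57×10^6

Wien's law gives T ∝ 1/λ_max, so T_Q/T_P = λ_P/λ_Q = 1250/115 = 10.87.
Then L ∝ R²T⁴ gives L_Q/L_P = (16.0)² × (10.87)⁴ = 256.0 × 1.396×10^4 = 3.573×10^6.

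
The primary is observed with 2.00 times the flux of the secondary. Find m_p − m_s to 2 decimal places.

-0.75

m_p − m_s = −2.5 log₁₀(F_p/F_s) = −2.5 log₁₀(2.00) = −2.5 × (0.301) = -0.753.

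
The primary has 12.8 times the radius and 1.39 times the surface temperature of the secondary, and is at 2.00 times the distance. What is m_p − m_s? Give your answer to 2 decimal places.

-5.46

L_p/L_s = (12.8)²(1.39)⁴ = 611.6.
F_p/F_s = (L_p/L_s)/(d_p/d_s)² = 611.6/4.000 = 152.9.
m_p − m_s = −2.5 log₁₀(152.9) = -5.46.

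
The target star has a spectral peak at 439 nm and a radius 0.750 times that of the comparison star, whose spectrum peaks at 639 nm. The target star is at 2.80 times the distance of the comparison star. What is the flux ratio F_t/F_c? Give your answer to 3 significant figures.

0.322

Wien's law: T_t/T_c = λ_c/λ_t = 639/439 = 1.456.
L_t/L_c = (R_t/R_c)²(T_t/T_c)⁴ = (0.750)²(1.456)⁴ = 2.525.
F_t/F_c = (L_t/L_c)/(d_t/d_c)² = 2.525/(2.80)² = 0.3221.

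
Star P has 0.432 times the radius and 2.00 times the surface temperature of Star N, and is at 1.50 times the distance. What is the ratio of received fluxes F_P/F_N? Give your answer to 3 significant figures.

L_P/L_N = (R_P/R_N)²(T_P/T_N)⁴ = (0.432)² × (2.00)⁴ = 2.986.
F_P/F_N = (L_P/L_N)/(d_P/d_N)² = 2.986 / (1.50)² = 1.327.

1.33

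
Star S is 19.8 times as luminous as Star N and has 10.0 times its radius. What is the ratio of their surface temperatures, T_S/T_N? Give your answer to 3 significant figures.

0.667

L ∝ R²T⁴ gives T ∝ (L/R²)^(1/4), so
T_S/T_N = (19.8 / 10.0²)^(1/4) = (0.1980)^(1/4) = 0.6671.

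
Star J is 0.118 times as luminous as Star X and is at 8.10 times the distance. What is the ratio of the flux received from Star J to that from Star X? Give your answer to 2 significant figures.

F = L/(4πd²), so F_J/F_X = (L_J/L_X) / (d_J/d_X)²
= 0.118 / (8.10)² = 0.118 / 65.61 = 0.001799.

0.0018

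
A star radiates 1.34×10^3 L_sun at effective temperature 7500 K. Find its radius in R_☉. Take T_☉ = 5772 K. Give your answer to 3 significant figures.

R/R_☉ = √(L/L_☉) / (T/T_☉)² = √(1.34×10^3) / (1.299)²
       = 36.61 / 1.688 = 21.68.

21.7 R_☉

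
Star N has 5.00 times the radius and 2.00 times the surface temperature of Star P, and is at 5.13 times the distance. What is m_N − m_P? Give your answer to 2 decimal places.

-2.95

L_N/L_P = (5.00)²(2.00)⁴ = 400.0.
F_N/F_P = (L_N/L_P)/(d_N/d_P)² = 400.0/26.32 = 15.20.
m_N − m_P = −2.5 log₁₀(15.20) = -2.95.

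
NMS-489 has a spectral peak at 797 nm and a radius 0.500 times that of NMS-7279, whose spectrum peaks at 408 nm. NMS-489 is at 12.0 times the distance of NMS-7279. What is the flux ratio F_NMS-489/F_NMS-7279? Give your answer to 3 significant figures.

Wien's law: T_NMS-489/T_NMS-7279 = λ_NMS-7279/λ_NMS-489 = 408/797 = 0.5119.
L_NMS-489/L_NMS-7279 = (R_NMS-489/R_NMS-7279)²(T_NMS-489/T_NMS-7279)⁴ = (0.500)²(0.5119)⁴ = 0.01717.
F_NMS-489/F_NMS-7279 = (L_NMS-489/L_NMS-7279)/(d_NMS-489/d_NMS-7279)² = 0.01717/(12.0)² = 1.192×10^-4.

1.19×10^-4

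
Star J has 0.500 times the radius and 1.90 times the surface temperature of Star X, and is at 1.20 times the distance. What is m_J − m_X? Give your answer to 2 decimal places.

L_J/L_X = (0.500)²(1.90)⁴ = 3.258.
F_J/F_X = (L_J/L_X)/(d_J/d_X)² = 3.258/1.440 = 2.263.
m_J − m_X = −2.5 log₁₀(2.263) = -0.89.

-0.89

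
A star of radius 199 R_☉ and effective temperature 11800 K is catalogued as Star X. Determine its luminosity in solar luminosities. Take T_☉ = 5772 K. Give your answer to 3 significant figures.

6.92×10^5 solar luminosities

L/L_☉ = (R/R_☉)² (T/T_☉)⁴ = (199)² × (11800/5772)⁴
       = 3.960×10^4 × (2.044)⁴ = 3.960×10^4 × 17.47 = 6.917×10^5.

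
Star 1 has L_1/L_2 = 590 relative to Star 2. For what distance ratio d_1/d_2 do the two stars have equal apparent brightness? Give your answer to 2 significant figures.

24

Equal flux requires L_1/d_1² = L_2/d_2², so d_1/d_2 = √(L_1/L_2)
= √(590) = 24.29.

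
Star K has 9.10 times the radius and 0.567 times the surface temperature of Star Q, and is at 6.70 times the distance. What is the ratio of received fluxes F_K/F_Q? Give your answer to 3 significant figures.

L_K/L_Q = (R_K/R_Q)²(T_K/T_Q)⁴ = (9.10)² × (0.567)⁴ = 8.559.
F_K/F_Q = (L_K/L_Q)/(d_K/d_Q)² = 8.559 / (6.70)² = 0.1907.

0.191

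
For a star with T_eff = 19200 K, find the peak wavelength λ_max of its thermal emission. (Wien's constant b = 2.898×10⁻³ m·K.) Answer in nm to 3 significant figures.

151 nm

λ_max = b/T = 2.898×10⁻³ / 19200 = 1.51×10^-7 m = 150.9 nm.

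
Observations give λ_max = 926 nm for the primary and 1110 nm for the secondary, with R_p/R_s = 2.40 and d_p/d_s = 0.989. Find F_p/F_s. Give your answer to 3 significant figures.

12.2

Wien's law: T_p/T_s = λ_s/λ_p = 1110/926 = 1.199.
L_p/L_s = (R_p/R_s)²(T_p/T_s)⁴ = (2.40)²(1.199)⁴ = 11.89.
F_p/F_s = (L_p/L_s)/(d_p/d_s)² = 11.89/(0.989)² = 12.16.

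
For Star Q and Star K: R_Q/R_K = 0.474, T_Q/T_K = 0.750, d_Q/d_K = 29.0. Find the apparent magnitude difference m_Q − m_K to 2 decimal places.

10.18

L_Q/L_K = (0.474)²(0.750)⁴ = 0.07109.
F_Q/F_K = (L_Q/L_K)/(d_Q/d_K)² = 0.07109/841.0 = 8.453×10^-5.
m_Q − m_K = −2.5 log₁₀(8.453×10^-5) = 10.18.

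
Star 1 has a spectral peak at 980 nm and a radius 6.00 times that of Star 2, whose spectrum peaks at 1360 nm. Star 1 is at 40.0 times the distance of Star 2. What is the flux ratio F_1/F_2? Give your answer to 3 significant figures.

Wien's law: T_1/T_2 = λ_2/λ_1 = 1360/980 = 1.388.
L_1/L_2 = (R_1/R_2)²(T_1/T_2)⁴ = (6.00)²(1.388)⁴ = 133.5.
F_1/F_2 = (L_1/L_2)/(d_1/d_2)² = 133.5/(40.0)² = 0.08345.

0.0835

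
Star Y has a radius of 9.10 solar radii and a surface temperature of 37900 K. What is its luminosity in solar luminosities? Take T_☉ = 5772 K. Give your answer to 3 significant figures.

L/L_☉ = (R/R_☉)² (T/T_☉)⁴ = (9.10)² × (37900/5772)⁴
       = 82.81 × (6.566)⁴ = 82.81 × 1859 = 1.539×10^5.

1.54×10^5 solar luminosities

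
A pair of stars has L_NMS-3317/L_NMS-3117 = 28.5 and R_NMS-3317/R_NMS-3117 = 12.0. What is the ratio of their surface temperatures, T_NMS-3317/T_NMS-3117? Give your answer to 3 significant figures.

0.667

L ∝ R²T⁴ gives T ∝ (L/R²)^(1/4), so
T_NMS-3317/T_NMS-3117 = (28.5 / 12.0²)^(1/4) = (0.1979)^(1/4) = 0.6670.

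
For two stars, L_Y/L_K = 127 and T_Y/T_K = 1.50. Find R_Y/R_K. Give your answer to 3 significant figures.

5.01

L ∝ R²T⁴ gives R ∝ √L / T², so
R_Y/R_K = √(127) / (1.50)² = 11.27 / 2.250 = 5.009.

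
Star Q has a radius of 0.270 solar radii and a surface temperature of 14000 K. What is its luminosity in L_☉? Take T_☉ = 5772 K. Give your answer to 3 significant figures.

2.52 L_☉

L/L_☉ = (R/R_☉)² (T/T_☉)⁴ = (0.270)² × (14000/5772)⁴
       = 0.07290 × (2.426)⁴ = 0.07290 × 34.61 = 2.523.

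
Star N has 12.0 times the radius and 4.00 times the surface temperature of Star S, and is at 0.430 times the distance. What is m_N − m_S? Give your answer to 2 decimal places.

L_N/L_S = (12.0)²(4.00)⁴ = 3.686×10^4.
F_N/F_S = (L_N/L_S)/(d_N/d_S)² = 3.686×10^4/0.1849 = 1.994×10^5.
m_N − m_S = −2.5 log₁₀(1.994×10^5) = -13.25.

-13.25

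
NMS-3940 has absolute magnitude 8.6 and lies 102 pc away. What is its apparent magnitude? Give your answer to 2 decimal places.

13.64

m = M + 5 log₁₀(d/10 pc) = 8.6 + 5 log₁₀(102/10)
  = 8.6 + 5 × 1.009 = 8.6 + 5.04 = 13.64.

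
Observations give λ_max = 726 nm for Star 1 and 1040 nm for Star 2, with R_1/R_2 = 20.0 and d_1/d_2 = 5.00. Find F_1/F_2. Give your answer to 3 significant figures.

Wien's law: T_1/T_2 = λ_2/λ_1 = 1040/726 = 1.433.
L_1/L_2 = (R_1/R_2)²(T_1/T_2)⁴ = (20.0)²(1.433)⁴ = 1684.
F_1/F_2 = (L_1/L_2)/(d_1/d_2)² = 1684/(5.00)² = 67.38.

67.4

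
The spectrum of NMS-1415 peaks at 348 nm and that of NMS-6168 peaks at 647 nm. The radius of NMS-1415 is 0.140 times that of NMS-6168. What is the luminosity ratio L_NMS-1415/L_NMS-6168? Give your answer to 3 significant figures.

Wien's law gives T ∝ 1/λ_max, so T_NMS-1415/T_NMS-6168 = λ_NMS-6168/λ_NMS-1415 = 647/348 = 1.859.
Then L ∝ R²T⁴ gives L_NMS-1415/L_NMS-6168 = (0.140)² × (1.859)⁴ = 0.01960 × 11.95 = 0.2342.

0.234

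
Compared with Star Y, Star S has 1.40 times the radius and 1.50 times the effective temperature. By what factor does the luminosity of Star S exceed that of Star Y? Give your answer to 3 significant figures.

9.92

From the Stefan–Boltzmann law, L ∝ R²T⁴, so
L_S/L_Y = (R_S/R_Y)² (T_S/T_Y)⁴ = (1.40)² × (1.50)⁴ = 1.960 × 5.062 = 9.922.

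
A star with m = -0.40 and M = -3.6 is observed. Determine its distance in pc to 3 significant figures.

43.7 pc

m − M = 5 log₁₀(d/10 pc)
-0.40 − (-3.6) = 3.20 = 5 log₁₀(d/10)
d = 10 × 10^(3.20/5) = 10 × 10^0.640 = 43.65 pc.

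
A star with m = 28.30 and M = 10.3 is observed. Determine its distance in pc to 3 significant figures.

3.98×10^4 pc

m − M = 5 log₁₀(d/10 pc)
28.30 − (10.3) = 18.00 = 5 log₁₀(d/10)
d = 10 × 10^(18.00/5) = 10 × 10^3.600 = 3.981×10^4 pc.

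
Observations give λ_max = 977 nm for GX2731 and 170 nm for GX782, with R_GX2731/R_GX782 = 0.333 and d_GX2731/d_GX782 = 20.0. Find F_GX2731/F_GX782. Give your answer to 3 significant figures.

2.54×10^-7

Wien's law: T_GX2731/T_GX782 = λ_GX782/λ_GX2731 = 170/977 = 0.1740.
L_GX2731/L_GX782 = (R_GX2731/R_GX782)²(T_GX2731/T_GX782)⁴ = (0.333)²(0.1740)⁴ = 1.016×10^-4.
F_GX2731/F_GX782 = (L_GX2731/L_GX782)/(d_GX2731/d_GX782)² = 1.016×10^-4/(20.0)² = 2.541×10^-7.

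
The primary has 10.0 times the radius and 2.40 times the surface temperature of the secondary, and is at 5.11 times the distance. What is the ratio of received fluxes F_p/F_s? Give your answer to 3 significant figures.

L_p/L_s = (R_p/R_s)²(T_p/T_s)⁴ = (10.0)² × (2.40)⁴ = 3318.
F_p/F_s = (L_p/L_s)/(d_p/d_s)² = 3318 / (5.11)² = 127.1.

127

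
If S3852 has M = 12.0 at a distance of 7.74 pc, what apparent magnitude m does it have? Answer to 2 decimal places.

m = M + 5 log₁₀(d/10 pc) = 12.0 + 5 log₁₀(7.74/10)
  = 12.0 + 5 × -0.111 = 12.0 + -0.56 = 11.44.

11.44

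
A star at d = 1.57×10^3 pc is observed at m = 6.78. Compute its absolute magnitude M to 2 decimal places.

M = m − 5 log₁₀(d/10 pc) = 6.78 − 5 log₁₀(1.57×10^3/10)
  = 6.78 − 5 × 2.196 = 6.78 − 10.98 = -4.20.

-4.20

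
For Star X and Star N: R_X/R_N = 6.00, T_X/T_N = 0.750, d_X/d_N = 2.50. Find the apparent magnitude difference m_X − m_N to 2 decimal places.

L_X/L_N = (6.00)²(0.750)⁴ = 11.39.
F_X/F_N = (L_X/L_N)/(d_X/d_N)² = 11.39/6.250 = 1.823.
m_X − m_N = −2.5 log₁₀(1.823) = -0.65.

-0.65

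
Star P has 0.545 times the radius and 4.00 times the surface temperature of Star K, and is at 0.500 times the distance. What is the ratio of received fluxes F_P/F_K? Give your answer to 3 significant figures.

L_P/L_K = (R_P/R_K)²(T_P/T_K)⁴ = (0.545)² × (4.00)⁴ = 76.04.
F_P/F_K = (L_P/L_K)/(d_P/d_K)² = 76.04 / (0.500)² = 304.2.

304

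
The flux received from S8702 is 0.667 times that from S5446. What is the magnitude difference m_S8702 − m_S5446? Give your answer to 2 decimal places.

0.44

m_S8702 − m_S5446 = −2.5 log₁₀(F_S8702/F_S5446) = −2.5 log₁₀(0.667) = −2.5 × (-0.176) = 0.440.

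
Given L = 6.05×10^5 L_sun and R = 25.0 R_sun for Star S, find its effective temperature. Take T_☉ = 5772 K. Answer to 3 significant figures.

3.22×10^4 K

T/T_☉ = (L/L_☉)^(1/4) / (R/R_☉)^(1/2)
T = 5772 × (6.05×10^5)^(1/4) / √(25.0) = 5772 × 27.89 / 5.000 = 3.220×10^4 K.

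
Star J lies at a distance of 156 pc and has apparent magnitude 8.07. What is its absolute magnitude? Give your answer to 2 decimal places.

M = m − 5 log₁₀(d/10 pc) = 8.07 − 5 log₁₀(156/10)
  = 8.07 − 5 × 1.193 = 8.07 − 5.97 = 2.10.

2.10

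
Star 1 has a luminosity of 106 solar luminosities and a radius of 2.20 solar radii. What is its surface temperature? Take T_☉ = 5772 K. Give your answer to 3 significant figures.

T/T_☉ = (L/L_☉)^(1/4) / (R/R_☉)^(1/2)
T = 5772 × (106)^(1/4) / √(2.20) = 5772 × 3.209 / 1.483 = 1.249×10^4 K.

1.25×10^4 K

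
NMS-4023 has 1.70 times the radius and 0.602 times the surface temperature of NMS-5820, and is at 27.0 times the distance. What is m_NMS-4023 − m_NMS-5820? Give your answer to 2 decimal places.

L_NMS-4023/L_NMS-5820 = (1.70)²(0.602)⁴ = 0.3796.
F_NMS-4023/F_NMS-5820 = (L_NMS-4023/L_NMS-5820)/(d_NMS-4023/d_NMS-5820)² = 0.3796/729.0 = 5.207×10^-4.
m_NMS-4023 − m_NMS-5820 = −2.5 log₁₀(5.207×10^-4) = 8.21.

8.21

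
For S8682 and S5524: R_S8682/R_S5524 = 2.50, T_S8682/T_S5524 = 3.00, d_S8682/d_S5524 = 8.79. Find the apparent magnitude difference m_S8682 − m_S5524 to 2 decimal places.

-2.04

L_S8682/L_S5524 = (2.50)²(3.00)⁴ = 506.2.
F_S8682/F_S5524 = (L_S8682/L_S5524)/(d_S8682/d_S5524)² = 506.2/77.26 = 6.552.
m_S8682 − m_S5524 = −2.5 log₁₀(6.552) = -2.04.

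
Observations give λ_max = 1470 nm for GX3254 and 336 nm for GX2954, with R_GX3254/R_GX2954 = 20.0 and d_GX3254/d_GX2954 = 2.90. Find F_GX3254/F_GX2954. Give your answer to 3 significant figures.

0.130

Wien's law: T_GX3254/T_GX2954 = λ_GX2954/λ_GX3254 = 336/1470 = 0.2286.
L_GX3254/L_GX2954 = (R_GX3254/R_GX2954)²(T_GX3254/T_GX2954)⁴ = (20.0)²(0.2286)⁴ = 1.092.
F_GX3254/F_GX2954 = (L_GX3254/L_GX2954)/(d_GX3254/d_GX2954)² = 1.092/(2.90)² = 0.1298.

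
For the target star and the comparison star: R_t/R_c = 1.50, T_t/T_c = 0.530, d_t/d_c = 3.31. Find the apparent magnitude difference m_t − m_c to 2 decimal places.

4.48

L_t/L_c = (1.50)²(0.530)⁴ = 0.1775.
F_t/F_c = (L_t/L_c)/(d_t/d_c)² = 0.1775/10.96 = 0.01620.
m_t − m_c = −2.5 log₁₀(0.01620) = 4.48.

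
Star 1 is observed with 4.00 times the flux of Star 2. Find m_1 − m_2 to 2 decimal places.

-1.51

m_1 − m_2 = −2.5 log₁₀(F_1/F_2) = −2.5 log₁₀(4.00) = −2.5 × (0.602) = -1.505.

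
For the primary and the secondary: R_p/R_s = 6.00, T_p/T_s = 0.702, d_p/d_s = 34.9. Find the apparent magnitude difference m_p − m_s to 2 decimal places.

5.36

L_p/L_s = (6.00)²(0.702)⁴ = 8.743.
F_p/F_s = (L_p/L_s)/(d_p/d_s)² = 8.743/1218 = 0.007178.
m_p − m_s = −2.5 log₁₀(0.007178) = 5.36.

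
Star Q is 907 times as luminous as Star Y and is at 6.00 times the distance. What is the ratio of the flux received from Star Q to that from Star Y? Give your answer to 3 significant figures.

25.2

F = L/(4πd²), so F_Q/F_Y = (L_Q/L_Y) / (d_Q/d_Y)²
= 907 / (6.00)² = 907 / 36.00 = 25.19.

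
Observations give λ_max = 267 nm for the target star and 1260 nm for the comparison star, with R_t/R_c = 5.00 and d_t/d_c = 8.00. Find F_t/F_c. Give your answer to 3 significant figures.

Wien's law: T_t/T_c = λ_c/λ_t = 1260/267 = 4.719.
L_t/L_c = (R_t/R_c)²(T_t/T_c)⁴ = (5.00)²(4.719)⁴ = 1.240×10^4.
F_t/F_c = (L_t/L_c)/(d_t/d_c)² = 1.240×10^4/(8.00)² = 193.7.

194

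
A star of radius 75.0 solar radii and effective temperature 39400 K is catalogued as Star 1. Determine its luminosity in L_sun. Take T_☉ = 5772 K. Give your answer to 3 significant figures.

1.22×10^7 L_sun

L/L_☉ = (R/R_☉)² (T/T_☉)⁴ = (75.0)² × (39400/5772)⁴
       = 5625 × (6.826)⁴ = 5625 × 2171 = 1.221×10^7.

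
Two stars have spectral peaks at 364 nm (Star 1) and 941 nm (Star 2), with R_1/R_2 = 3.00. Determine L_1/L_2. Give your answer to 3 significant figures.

402

Wien's law gives T ∝ 1/λ_max, so T_1/T_2 = λ_2/λ_1 = 941/364 = 2.585.
Then L ∝ R²T⁴ gives L_1/L_2 = (3.00)² × (2.585)⁴ = 9.000 × 44.66 = 402.0.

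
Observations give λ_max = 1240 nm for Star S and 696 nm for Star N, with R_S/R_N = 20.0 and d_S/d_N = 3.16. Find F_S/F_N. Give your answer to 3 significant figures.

Wien's law: T_S/T_N = λ_N/λ_S = 696/1240 = 0.5613.
L_S/L_N = (R_S/R_N)²(T_S/T_N)⁴ = (20.0)²(0.5613)⁴ = 39.70.
F_S/F_N = (L_S/L_N)/(d_S/d_N)² = 39.70/(3.16)² = 3.976.

3.98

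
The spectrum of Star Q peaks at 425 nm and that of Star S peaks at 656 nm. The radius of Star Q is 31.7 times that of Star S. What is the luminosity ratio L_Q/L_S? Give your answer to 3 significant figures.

5.70×10^3

Wien's law gives T ∝ 1/λ_max, so T_Q/T_S = λ_S/λ_Q = 656/425 = 1.544.
Then L ∝ R²T⁴ gives L_Q/L_S = (31.7)² × (1.544)⁴ = 1005 × 5.676 = 5704.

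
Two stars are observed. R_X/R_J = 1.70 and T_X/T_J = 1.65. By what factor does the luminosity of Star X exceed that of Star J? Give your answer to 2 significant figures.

From the Stefan–Boltzmann law, L ∝ R²T⁴, so
L_X/L_J = (R_X/R_J)² (T_X/T_J)⁴ = (1.70)² × (1.65)⁴ = 2.890 × 7.412 = 21.42.

21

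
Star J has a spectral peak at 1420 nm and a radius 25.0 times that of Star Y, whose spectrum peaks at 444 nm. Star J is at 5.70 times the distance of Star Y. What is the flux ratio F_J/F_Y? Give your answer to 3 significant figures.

Wien's law: T_J/T_Y = λ_Y/λ_J = 444/1420 = 0.3127.
L_J/L_Y = (R_J/R_Y)²(T_J/T_Y)⁴ = (25.0)²(0.3127)⁴ = 5.974.
F_J/F_Y = (L_J/L_Y)/(d_J/d_Y)² = 5.974/(5.70)² = 0.1839.

0.184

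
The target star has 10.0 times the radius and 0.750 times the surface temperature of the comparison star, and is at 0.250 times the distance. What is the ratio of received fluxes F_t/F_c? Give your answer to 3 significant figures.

506

L_t/L_c = (R_t/R_c)²(T_t/T_c)⁴ = (10.0)² × (0.750)⁴ = 31.64.
F_t/F_c = (L_t/L_c)/(d_t/d_c)² = 31.64 / (0.250)² = 506.2.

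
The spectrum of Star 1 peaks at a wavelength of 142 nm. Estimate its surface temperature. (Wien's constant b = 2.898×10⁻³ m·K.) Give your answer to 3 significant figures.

2.04×10^4 K

T = b/λ_max = 2.898×10⁻³ / (142×10⁻⁹) = 2.041×10^4 K.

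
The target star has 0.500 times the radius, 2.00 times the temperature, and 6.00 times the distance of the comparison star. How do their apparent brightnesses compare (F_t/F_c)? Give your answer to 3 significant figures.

0.111

L_t/L_c = (R_t/R_c)²(T_t/T_c)⁴ = (0.500)² × (2.00)⁴ = 4.000.
F_t/F_c = (L_t/L_c)/(d_t/d_c)² = 4.000 / (6.00)² = 0.1111.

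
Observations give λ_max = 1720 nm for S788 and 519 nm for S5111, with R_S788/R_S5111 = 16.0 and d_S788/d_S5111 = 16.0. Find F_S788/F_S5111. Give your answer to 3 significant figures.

Wien's law: T_S788/T_S5111 = λ_S5111/λ_S788 = 519/1720 = 0.3017.
L_S788/L_S5111 = (R_S788/R_S5111)²(T_S788/T_S5111)⁴ = (16.0)²(0.3017)⁴ = 2.122.
F_S788/F_S5111 = (L_S788/L_S5111)/(d_S788/d_S5111)² = 2.122/(16.0)² = 0.008290.

0.00829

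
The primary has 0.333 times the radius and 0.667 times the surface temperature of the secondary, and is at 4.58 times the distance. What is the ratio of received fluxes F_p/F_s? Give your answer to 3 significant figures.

0.00105

L_p/L_s = (R_p/R_s)²(T_p/T_s)⁴ = (0.333)² × (0.667)⁴ = 0.02195.
F_p/F_s = (L_p/L_s)/(d_p/d_s)² = 0.02195 / (4.58)² = 0.001046.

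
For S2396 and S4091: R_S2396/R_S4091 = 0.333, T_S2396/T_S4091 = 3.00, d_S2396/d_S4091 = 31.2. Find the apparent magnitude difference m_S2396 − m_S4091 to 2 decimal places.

L_S2396/L_S4091 = (0.333)²(3.00)⁴ = 8.982.
F_S2396/F_S4091 = (L_S2396/L_S4091)/(d_S2396/d_S4091)² = 8.982/973.4 = 0.009227.
m_S2396 − m_S4091 = −2.5 log₁₀(0.009227) = 5.09.

5.09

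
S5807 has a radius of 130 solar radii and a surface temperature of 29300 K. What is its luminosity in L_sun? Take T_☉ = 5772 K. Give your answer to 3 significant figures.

L/L_☉ = (R/R_☉)² (T/T_☉)⁴ = (130)² × (29300/5772)⁴
       = 1.690×10^4 × (5.076)⁴ = 1.690×10^4 × 664.0 = 1.122×10^7.

1.12×10^7 L_sun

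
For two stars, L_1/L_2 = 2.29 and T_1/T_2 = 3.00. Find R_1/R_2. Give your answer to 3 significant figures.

0.168

L ∝ R²T⁴ gives R ∝ √L / T², so
R_1/R_2 = √(2.29) / (3.00)² = 1.513 / 9.000 = 0.1681.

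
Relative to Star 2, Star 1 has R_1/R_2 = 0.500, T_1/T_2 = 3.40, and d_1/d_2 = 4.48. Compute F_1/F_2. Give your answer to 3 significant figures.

1.66

L_1/L_2 = (R_1/R_2)²(T_1/T_2)⁴ = (0.500)² × (3.40)⁴ = 33.41.
F_1/F_2 = (L_1/L_2)/(d_1/d_2)² = 33.41 / (4.48)² = 1.665.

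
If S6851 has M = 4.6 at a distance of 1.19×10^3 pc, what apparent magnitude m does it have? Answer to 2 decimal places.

14.98

m = M + 5 log₁₀(d/10 pc) = 4.6 + 5 log₁₀(1.19×10^3/10)
  = 4.6 + 5 × 2.076 = 4.6 + 10.38 = 14.98.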